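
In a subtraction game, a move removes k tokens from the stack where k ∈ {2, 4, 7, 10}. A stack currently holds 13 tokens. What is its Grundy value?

2

Build the Grundy sequence with g(k) = mex{g(k−s) : s ∈ {2, 4, 7, 10}, s ≤ k}:
k:     0  1  2  3  4  5  6  7  8  9 10 11 12 13
g(k):  0  0  1  1  2  2  0  3  1  0  2  1  0  2
So g(13) = 2.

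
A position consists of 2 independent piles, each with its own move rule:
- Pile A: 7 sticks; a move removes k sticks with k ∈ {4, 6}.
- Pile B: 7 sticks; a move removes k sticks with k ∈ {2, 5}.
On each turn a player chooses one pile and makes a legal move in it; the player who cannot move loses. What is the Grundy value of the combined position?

Build the Grundy sequence for pile A with g(k) = mex{g(k−s) : s ∈ {4, 6}, s ≤ k}:
k:     0  1  2  3  4  5  6  7
g(k):  0  0  0  0  1  1  1  1
So g(7) = 1.
Grundy values for pile B (subtraction set {2, 5}):
k:     0  1  2  3  4  5  6  7
g(k):  0  0  1  1  0  2  1  0
So g(7) = 0.
By the Sprague-Grundy theorem, the Grundy value of a sum of independent games is the XOR of the component values.
Combined value = 1 ⊕ 0 = 1.

1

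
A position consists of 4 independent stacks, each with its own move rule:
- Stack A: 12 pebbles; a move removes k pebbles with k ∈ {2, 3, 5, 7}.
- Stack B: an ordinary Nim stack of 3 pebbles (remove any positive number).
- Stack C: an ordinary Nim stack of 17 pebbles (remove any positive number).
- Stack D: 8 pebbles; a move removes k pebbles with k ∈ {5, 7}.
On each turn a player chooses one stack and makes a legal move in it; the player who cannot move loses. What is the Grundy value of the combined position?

For stack A, compute g(0), g(1), … with moves {2, 3, 5, 7}:
g(0) = mex{} = 0
g(1) = mex{} = 0
g(2) = mex{0} = 1
g(3) = mex{0} = 1
g(4) = mex{0,1} = 2
g(5) = mex{0,1} = 2
g(6) = mex{0,1,2} = 3
g(7) = mex{0,1,2} = 3
g(8) = mex{0,1,2,3} = 4
g(9) = mex{1,2,3} = 0
g(10) = mex{1,2,3,4} = 0
g(11) = mex{0,2,3,4} = 1
g(12) = mex{0,2,3} = 1
So g(12) = 1.
Stack B is a plain Nim stack of size 3, so its Grundy value is 3.
Stack C is a plain Nim stack of size 17, so its Grundy value is 17.
Build the Grundy sequence for stack D with g(k) = mex{g(k−s) : s ∈ {5, 7}, s ≤ k}:
g(0) = mex{} = 0
g(1) = mex{} = 0
g(2) = mex{} = 0
g(3) = mex{} = 0
g(4) = mex{} = 0
g(5) = mex{0} = 1
g(6) = mex{0} = 1
g(7) = mex{0} = 1
g(8) = mex{0} = 1
So g(8) = 1.
By the Sprague-Grundy theorem, the Grundy value of a sum of independent games is the XOR of the component values.
Combined value = 1 XOR 3 XOR 17 XOR 1 = 18.

18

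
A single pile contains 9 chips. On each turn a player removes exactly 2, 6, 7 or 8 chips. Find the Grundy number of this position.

2

Compute g(0), g(1), … for moves {2, 6, 7, 8}:
k:     0  1  2  3  4  5  6  7  8  9
g(k):  0  0  1  1  0  0  1  1  2  2
So g(9) = 2.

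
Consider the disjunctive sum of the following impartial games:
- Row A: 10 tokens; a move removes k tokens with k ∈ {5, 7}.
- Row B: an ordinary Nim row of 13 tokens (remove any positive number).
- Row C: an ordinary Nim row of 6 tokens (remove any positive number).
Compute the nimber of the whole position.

For row A, compute g(0), g(1), … with moves {5, 7}:
k:     0  1  2  3  4  5  6  7  8  9 10
g(k):  0  0  0  0  0  1  1  1  1  1  2
So g(10) = 2.
Row B is a plain Nim row of size 13, so its Grundy value is 13.
Row C is a plain Nim row of size 6, so its Grundy value is 6.
By the Sprague-Grundy theorem, the Grundy value of a sum of independent games is the XOR of the component values.
Combined value = 2 ⊕ 13 ⊕ 6 = 9.

9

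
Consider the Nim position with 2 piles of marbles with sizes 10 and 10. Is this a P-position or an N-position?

P-position

Bitwise XOR of the heap sizes:
  1010  (10)
  1010  (10)
  ----
  0000  (0)
The nim-sum is 0, so this is a P-position: the player to move is in a losing position under optimal play.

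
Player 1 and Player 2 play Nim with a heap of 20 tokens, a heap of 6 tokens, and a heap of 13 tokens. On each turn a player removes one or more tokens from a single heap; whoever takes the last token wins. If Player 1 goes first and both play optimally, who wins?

Player 1 wins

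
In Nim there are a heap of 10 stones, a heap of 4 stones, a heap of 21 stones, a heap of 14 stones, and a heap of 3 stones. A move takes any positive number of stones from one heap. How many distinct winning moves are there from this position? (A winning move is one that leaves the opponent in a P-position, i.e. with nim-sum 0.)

1

Write each in binary and XOR column by column:
  01010  (10)
  00100  (4)
  10101  (21)
  01110  (14)
  00011  (3)
  -----
  10110  (22)
The overall nim-sum is X = 22. A heap of size p has a winning move iff p XOR X < p (reduce it to p XOR X).
  10: 10 XOR 22 = 28 ≥ 10 — no move.
  4: 4 XOR 22 = 18 ≥ 4 — no move.
  21: 21 XOR 22 = 3 < 21 — winning move (to 3).
  14: 14 XOR 22 = 24 ≥ 14 — no move.
  3: 3 XOR 22 = 21 ≥ 3 — no move.
That gives 1 winning move.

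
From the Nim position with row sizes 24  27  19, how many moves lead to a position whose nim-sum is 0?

Compute the nim-sum pairwise:
24 ^ 27 = 3
3 ^ 19 = 16
The overall nim-sum is X = 16. A row of size p has a winning move iff p XOR X < p (reduce it to p XOR X).
  24: 24 XOR 16 = 8 < 24 — winning move (to 8).
  27: 27 XOR 16 = 11 < 27 — winning move (to 11).
  19: 19 XOR 16 = 3 < 19 — winning move (to 3).
That gives 3 winning moves.

3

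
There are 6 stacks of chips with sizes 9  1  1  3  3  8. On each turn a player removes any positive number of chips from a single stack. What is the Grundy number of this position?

1

Nim-sum: 9 ^ 1 ^ 1 ^ 3 ^ 3 ^ 8 = 1.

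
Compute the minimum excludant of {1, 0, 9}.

The values 0, 1 are all present; 2 is the first non-negative integer missing from the set.

2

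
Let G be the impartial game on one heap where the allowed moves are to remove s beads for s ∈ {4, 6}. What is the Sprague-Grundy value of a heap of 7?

Build the Grundy sequence with g(k) = mex{g(k−s) : s ∈ {4, 6}, s ≤ k}:
g(0) = mex{} = 0
g(1) = mex{} = 0
g(2) = mex{} = 0
g(3) = mex{} = 0
g(4) = mex{0} = 1
g(5) = mex{0} = 1
g(6) = mex{0} = 1
g(7) = mex{0} = 1
So g(7) = 1.

1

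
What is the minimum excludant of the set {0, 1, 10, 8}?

2

The values 0, 1 are all present; 2 is the first non-negative integer missing from the set.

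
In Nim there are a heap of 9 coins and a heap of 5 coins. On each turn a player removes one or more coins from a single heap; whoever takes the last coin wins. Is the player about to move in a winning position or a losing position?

Compute the nim-sum pairwise:
9 ⊕ 5 = 12
The nim-sum is 12 ≠ 0, so this is an N-position: the player to move can win.

Winning position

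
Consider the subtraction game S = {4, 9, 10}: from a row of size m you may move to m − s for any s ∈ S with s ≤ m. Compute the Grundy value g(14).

Compute g(0), g(1), … for moves {4, 9, 10}:
k:     0  1  2  3  4  5  6  7  8  9 10 11 12 13 14
g(k):  0  0  0  0  1  1  1  1  0  2  2  2  1  3  0
So g(14) = 0.

0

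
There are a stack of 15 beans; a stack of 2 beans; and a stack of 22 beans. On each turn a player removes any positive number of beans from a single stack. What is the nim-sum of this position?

27

Nim-sum: 15 ^ 2 ^ 22 = 27.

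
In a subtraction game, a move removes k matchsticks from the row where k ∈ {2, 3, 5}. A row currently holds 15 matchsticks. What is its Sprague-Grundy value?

Compute g(0), g(1), … for moves {2, 3, 5}:
k:     0  1  2  3  4  5  6  7  8  9 10 11 12 13 14 15
g(k):  0  0  1  1  2  2  3  0  0  1  1  2  2  3  0  0
So g(15) = 0.

0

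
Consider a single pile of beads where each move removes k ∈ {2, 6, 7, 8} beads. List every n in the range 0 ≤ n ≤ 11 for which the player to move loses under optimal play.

Compute g(0), g(1), … for moves {2, 6, 7, 8}:
k:     0  1  2  3  4  5  6  7  8  9 10 11
g(k):  0  0  1  1  0  0  1  1  2  2  3  3
The P-positions (g = 0) in 0..11 are 0, 1, 4, 5.

0, 1, 4, 5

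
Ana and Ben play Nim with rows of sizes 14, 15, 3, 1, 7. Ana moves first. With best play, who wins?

Ana wins

Nim-sum: 14 ⊕ 15 ⊕ 3 ⊕ 1 ⊕ 7 = 4.
The nim-sum is 4 ≠ 0, so this is an N-position: the player to move can win; Ana has a winning move.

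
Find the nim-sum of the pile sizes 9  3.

10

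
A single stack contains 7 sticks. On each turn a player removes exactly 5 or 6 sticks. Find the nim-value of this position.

Compute g(0), g(1), … for moves {5, 6}:
k:     0  1  2  3  4  5  6  7
g(k):  0  0  0  0  0  1  1  1
So g(7) = 1.

1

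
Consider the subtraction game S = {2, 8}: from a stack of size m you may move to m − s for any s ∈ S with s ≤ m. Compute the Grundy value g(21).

0

Grundy values for subtraction set {2, 8}:
k:     0  1  2  3  4  5  6  7  8  9 10 11 12 13 14 15 16 17 18 19 20 21
g(k):  0  0  1  1  0  0  1  1  2  2  0  0  1  1  0  0  1  1  2  2  0  0
So g(21) = 0.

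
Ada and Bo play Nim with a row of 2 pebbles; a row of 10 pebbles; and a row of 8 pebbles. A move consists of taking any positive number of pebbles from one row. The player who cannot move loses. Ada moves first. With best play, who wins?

Bo wins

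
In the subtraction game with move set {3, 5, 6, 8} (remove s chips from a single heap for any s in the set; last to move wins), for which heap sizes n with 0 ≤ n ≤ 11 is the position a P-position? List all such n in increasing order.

Compute g(0), g(1), … for moves {3, 5, 6, 8}:
k:     0  1  2  3  4  5  6  7  8  9 10 11
g(k):  0  0  0  1  1  1  2  2  2  3  3  0
The P-positions (g = 0) in 0..11 are 0, 1, 2, 11.

0, 1, 2, 11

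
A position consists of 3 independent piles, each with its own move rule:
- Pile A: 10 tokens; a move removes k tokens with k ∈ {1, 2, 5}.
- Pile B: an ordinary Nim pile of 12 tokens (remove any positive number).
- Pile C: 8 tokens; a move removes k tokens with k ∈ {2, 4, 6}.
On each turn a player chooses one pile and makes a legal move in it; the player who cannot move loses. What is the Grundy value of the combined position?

Grundy values for pile A (subtraction set {1, 2, 5}):
k:     0  1  2  3  4  5  6  7  8  9 10
g(k):  0  1  2  0  1  2  0  1  2  0  1
So g(10) = 1.
Pile B is a plain Nim pile of size 12, so its Grundy value is 12.
Build the Grundy sequence for pile C with g(k) = mex{g(k−s) : s ∈ {2, 4, 6}, s ≤ k}:
k:     0  1  2  3  4  5  6  7  8
g(k):  0  0  1  1  2  2  3  3  0
So g(8) = 0.
The value of a disjunctive sum is the nim-sum of the parts.
Combined value = 1 ⊕ 12 ⊕ 0 = 13.

13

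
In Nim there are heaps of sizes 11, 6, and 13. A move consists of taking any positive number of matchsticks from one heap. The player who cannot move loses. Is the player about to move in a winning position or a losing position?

Losing position

Write each in binary and XOR column by column:
  1011  (11)
  0110  (6)
  1101  (13)
  ----
  0000  (0)
The nim-sum is 0, so this is a P-position: the player to move is in a losing position under optimal play.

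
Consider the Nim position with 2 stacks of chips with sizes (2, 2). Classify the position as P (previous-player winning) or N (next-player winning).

P-position

Nim-sum: 2 XOR 2 = 0.
The nim-sum is 0, so this is a P-position: the player to move is in a losing position under optimal play.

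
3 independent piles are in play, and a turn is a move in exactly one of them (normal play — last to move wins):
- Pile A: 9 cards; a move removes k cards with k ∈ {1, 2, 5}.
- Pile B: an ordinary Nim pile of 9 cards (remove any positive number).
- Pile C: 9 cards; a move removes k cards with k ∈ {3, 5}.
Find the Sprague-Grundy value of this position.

For pile A, compute g(0), g(1), … with moves {1, 2, 5}:
k:     0  1  2  3  4  5  6  7  8  9
g(k):  0  1  2  0  1  2  0  1  2  0
So g(9) = 0.
Pile B is a plain Nim pile of size 9, so its Grundy value is 9.
For pile C, compute g(0), g(1), … with moves {3, 5}:
g(0) = mex{} = 0
g(1) = mex{} = 0
g(2) = mex{} = 0
g(3) = mex{0} = 1
g(4) = mex{0} = 1
g(5) = mex{0} = 1
g(6) = mex{0,1} = 2
g(7) = mex{0,1} = 2
g(8) = mex{1} = 0
g(9) = mex{1,2} = 0
So g(9) = 0.
By the Sprague-Grundy theorem, the Grundy value of a sum of independent games is the XOR of the component values.
Combined value = 0 ⊕ 9 ⊕ 0 = 9.

9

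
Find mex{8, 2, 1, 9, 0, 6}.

3

The values 0, 1, 2 are all present; 3 is the first non-negative integer missing from the set.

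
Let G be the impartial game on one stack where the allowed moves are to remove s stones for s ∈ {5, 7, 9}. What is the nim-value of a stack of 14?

0

Compute g(0), g(1), … for moves {5, 7, 9}:
k:     0  1  2  3  4  5  6  7  8  9 10 11 12 13 14
g(k):  0  0  0  0  0  1  1  1  1  1  2  2  2  2  0
So g(14) = 0.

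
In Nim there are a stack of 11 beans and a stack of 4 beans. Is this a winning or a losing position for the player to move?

Winning position

Nim-sum: 11 ⊕ 4 = 15.
The nim-sum is 15 ≠ 0, so this is an N-position: the player to move can win.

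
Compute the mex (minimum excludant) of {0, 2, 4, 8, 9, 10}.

1

0 is in the set but 1 is not, so the mex is 1.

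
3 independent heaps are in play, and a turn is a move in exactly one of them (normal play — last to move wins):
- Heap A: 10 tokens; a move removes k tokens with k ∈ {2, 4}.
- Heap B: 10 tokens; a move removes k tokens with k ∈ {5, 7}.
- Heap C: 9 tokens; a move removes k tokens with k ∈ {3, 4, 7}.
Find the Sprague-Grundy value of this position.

Grundy values for heap A (subtraction set {2, 4}):
g(0) = mex{} = 0
g(1) = mex{} = 0
g(2) = mex{0} = 1
g(3) = mex{0} = 1
g(4) = mex{0,1} = 2
g(5) = mex{0,1} = 2
g(6) = mex{1,2} = 0
g(7) = mex{1,2} = 0
g(8) = mex{0,2} = 1
g(9) = mex{0,2} = 1
g(10) = mex{0,1} = 2
So g(10) = 2.
Grundy values for heap B (subtraction set {5, 7}):
k:     0  1  2  3  4  5  6  7  8  9 10
g(k):  0  0  0  0  0  1  1  1  1  1  2
So g(10) = 2.
Grundy values for heap C (subtraction set {3, 4, 7}):
k:     0  1  2  3  4  5  6  7  8  9
g(k):  0  0  0  1  1  1  2  2  2  3
So g(9) = 3.
By the Sprague-Grundy theorem, the Grundy value of a sum of independent games is the XOR of the component values.
Combined value = 2 ⊕ 2 ⊕ 3 = 3.

3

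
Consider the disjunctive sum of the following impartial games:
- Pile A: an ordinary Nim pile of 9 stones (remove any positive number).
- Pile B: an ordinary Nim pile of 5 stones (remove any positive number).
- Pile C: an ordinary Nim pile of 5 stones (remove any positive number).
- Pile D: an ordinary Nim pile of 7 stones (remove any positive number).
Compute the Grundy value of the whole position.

Pile A is a plain Nim pile of size 9, so its Grundy value is 9.
Pile B is a plain Nim pile of size 5, so its Grundy value is 5.
Pile C is a plain Nim pile of size 5, so its Grundy value is 5.
Pile D is a plain Nim pile of size 7, so its Grundy value is 7.
The value of a disjunctive sum is the nim-sum of the parts.
Combined value = 9 XOR 5 XOR 5 XOR 7 = 14.

14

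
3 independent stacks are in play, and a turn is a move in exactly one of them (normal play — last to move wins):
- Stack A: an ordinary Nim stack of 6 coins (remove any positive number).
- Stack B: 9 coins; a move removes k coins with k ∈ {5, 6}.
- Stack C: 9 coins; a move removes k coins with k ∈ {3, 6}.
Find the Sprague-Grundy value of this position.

7

Stack A is a plain Nim stack of size 6, so its Grundy value is 6.
For stack B, compute g(0), g(1), … with moves {5, 6}:
g(0) = mex{} = 0
g(1) = mex{} = 0
g(2) = mex{} = 0
g(3) = mex{} = 0
g(4) = mex{} = 0
g(5) = mex{0} = 1
g(6) = mex{0} = 1
g(7) = mex{0} = 1
g(8) = mex{0} = 1
g(9) = mex{0} = 1
So g(9) = 1.
Build the Grundy sequence for stack C with g(k) = mex{g(k−s) : s ∈ {3, 6}, s ≤ k}:
g(0) = mex{} = 0
g(1) = mex{} = 0
g(2) = mex{} = 0
g(3) = mex{0} = 1
g(4) = mex{0} = 1
g(5) = mex{0} = 1
g(6) = mex{0,1} = 2
g(7) = mex{0,1} = 2
g(8) = mex{0,1} = 2
g(9) = mex{1,2} = 0
So g(9) = 0.
The value of a disjunctive sum is the nim-sum of the parts.
Combined value = 6 ⊕ 1 ⊕ 0 = 7.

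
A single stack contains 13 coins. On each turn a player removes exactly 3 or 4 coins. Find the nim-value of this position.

2

Build the Grundy sequence with g(k) = mex{g(k−s) : s ∈ {3, 4}, s ≤ k}:
g(0) = mex{} = 0
g(1) = mex{} = 0
g(2) = mex{} = 0
g(3) = mex{0} = 1
g(4) = mex{0} = 1
g(5) = mex{0} = 1
g(6) = mex{0,1} = 2
g(7) = mex{1} = 0
g(8) = mex{1} = 0
g(9) = mex{1,2} = 0
g(10) = mex{0,2} = 1
g(11) = mex{0} = 1
g(12) = mex{0} = 1
g(13) = mex{0,1} = 2
So g(13) = 2.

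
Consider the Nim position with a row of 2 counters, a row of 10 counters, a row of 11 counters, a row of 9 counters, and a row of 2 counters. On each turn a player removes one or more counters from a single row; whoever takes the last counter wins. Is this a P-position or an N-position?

N-position

Compute the nim-sum pairwise:
2 ⊕ 10 = 8
8 ⊕ 11 = 3
3 ⊕ 9 = 10
10 ⊕ 2 = 8
The nim-sum is 8 ≠ 0, so this is an N-position: the player to move can win.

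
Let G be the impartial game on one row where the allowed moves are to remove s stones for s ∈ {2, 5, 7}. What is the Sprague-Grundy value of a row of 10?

Compute g(0), g(1), … for moves {2, 5, 7}:
k:     0  1  2  3  4  5  6  7  8  9 10
g(k):  0  0  1  1  0  2  1  3  2  2  0
So g(10) = 0.

0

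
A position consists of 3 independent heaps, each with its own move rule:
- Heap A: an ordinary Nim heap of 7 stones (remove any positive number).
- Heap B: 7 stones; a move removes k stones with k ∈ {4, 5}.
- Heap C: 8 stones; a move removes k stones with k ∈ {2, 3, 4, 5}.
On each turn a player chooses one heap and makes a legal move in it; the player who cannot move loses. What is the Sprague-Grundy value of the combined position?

6

Heap A is a plain Nim heap of size 7, so its Grundy value is 7.
Grundy values for heap B (subtraction set {4, 5}):
g(0) = mex{} = 0
g(1) = mex{} = 0
g(2) = mex{} = 0
g(3) = mex{} = 0
g(4) = mex{0} = 1
g(5) = mex{0} = 1
g(6) = mex{0} = 1
g(7) = mex{0} = 1
So g(7) = 1.
Build the Grundy sequence for heap C with g(k) = mex{g(k−s) : s ∈ {2, 3, 4, 5}, s ≤ k}:
k:     0  1  2  3  4  5  6  7  8
g(k):  0  0  1  1  2  2  3  0  0
So g(8) = 0.
By the Sprague-Grundy theorem, the Grundy value of a sum of independent games is the XOR of the component values.
Combined value = 7 ⊕ 1 ⊕ 0 = 6.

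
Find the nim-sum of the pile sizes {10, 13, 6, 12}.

13

In binary:
  1010  (10)
  1101  (13)
  0110  (6)
  1100  (12)
  ----
  1101  (13)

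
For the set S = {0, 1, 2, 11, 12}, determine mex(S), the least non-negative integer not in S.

3

The values 0, 1, 2 are all present; 3 is the first non-negative integer missing from the set.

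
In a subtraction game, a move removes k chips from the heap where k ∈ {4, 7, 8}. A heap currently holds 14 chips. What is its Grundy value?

Compute g(0), g(1), … for moves {4, 7, 8}:
g(0) = mex{} = 0
g(1) = mex{} = 0
g(2) = mex{} = 0
g(3) = mex{} = 0
g(4) = mex{0} = 1
g(5) = mex{0} = 1
g(6) = mex{0} = 1
g(7) = mex{0} = 1
g(8) = mex{0,1} = 2
g(9) = mex{0,1} = 2
g(10) = mex{0,1} = 2
g(11) = mex{0,1} = 2
g(12) = mex{1,2} = 0
g(13) = mex{1,2} = 0
g(14) = mex{1,2} = 0
So g(14) = 0.

0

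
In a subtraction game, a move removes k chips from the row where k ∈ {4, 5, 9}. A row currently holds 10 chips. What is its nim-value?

Compute g(0), g(1), … for moves {4, 5, 9}:
g(0) = mex{} = 0
g(1) = mex{} = 0
g(2) = mex{} = 0
g(3) = mex{} = 0
g(4) = mex{0} = 1
g(5) = mex{0} = 1
g(6) = mex{0} = 1
g(7) = mex{0} = 1
g(8) = mex{0,1} = 2
g(9) = mex{0,1} = 2
g(10) = mex{0,1} = 2
So g(10) = 2.

2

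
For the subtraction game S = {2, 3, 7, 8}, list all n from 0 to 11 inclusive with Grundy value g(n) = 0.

0, 1, 5, 6, 10, 11

Build the Grundy sequence with g(k) = mex{g(k−s) : s ∈ {2, 3, 7, 8}, s ≤ k}:
g(0) = mex{} = 0
g(1) = mex{} = 0
g(2) = mex{0} = 1
g(3) = mex{0} = 1
g(4) = mex{0,1} = 2
g(5) = mex{1} = 0
g(6) = mex{1,2} = 0
g(7) = mex{0,2} = 1
g(8) = mex{0} = 1
g(9) = mex{0,1} = 2
g(10) = mex{1} = 0
g(11) = mex{1,2} = 0
The P-positions (g = 0) in 0..11 are 0, 1, 5, 6, 10, 11.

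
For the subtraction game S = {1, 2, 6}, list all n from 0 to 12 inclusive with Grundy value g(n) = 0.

Build the Grundy sequence with g(k) = mex{g(k−s) : s ∈ {1, 2, 6}, s ≤ k}:
k:     0  1  2  3  4  5  6  7  8  9 10 11 12
g(k):  0  1  2  0  1  2  3  0  1  2  0  1  2
The P-positions (g = 0) in 0..12 are 0, 3, 7, 10.

0, 3, 7, 10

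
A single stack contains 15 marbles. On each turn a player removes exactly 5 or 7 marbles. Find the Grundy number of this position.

0

Build the Grundy sequence with g(k) = mex{g(k−s) : s ∈ {5, 7}, s ≤ k}:
k:     0  1  2  3  4  5  6  7  8  9 10 11 12 13 14 15
g(k):  0  0  0  0  0  1  1  1  1  1  2  2  0  0  0  0
So g(15) = 0.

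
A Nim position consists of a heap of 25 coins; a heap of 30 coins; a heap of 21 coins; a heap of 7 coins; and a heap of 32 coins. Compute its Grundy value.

53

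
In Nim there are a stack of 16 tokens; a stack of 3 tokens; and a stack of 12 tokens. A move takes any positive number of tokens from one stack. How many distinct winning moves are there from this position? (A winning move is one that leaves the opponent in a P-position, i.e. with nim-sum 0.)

1

Compute the nim-sum pairwise:
16 ^ 3 = 19
19 ^ 12 = 31
The overall nim-sum is X = 31. A stack of size p has a winning move iff p XOR X < p (reduce it to p XOR X).
  16: 16 XOR 31 = 15 < 16 — winning move (to 15).
  3: 3 XOR 31 = 28 ≥ 3 — no move.
  12: 12 XOR 31 = 19 ≥ 12 — no move.
That gives 1 winning move.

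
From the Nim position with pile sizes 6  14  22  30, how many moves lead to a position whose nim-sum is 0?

0

Bitwise XOR of the heap sizes:
  00110  (6)
  01110  (14)
  10110  (22)
  11110  (30)
  -----
  00000  (0)
The nim-sum is already 0, so every move leaves a nonzero nim-sum — there are no winning moves.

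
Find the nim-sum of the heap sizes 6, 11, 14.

3

Bitwise XOR of the heap sizes:
  0110  (6)
  1011  (11)
  1110  (14)
  ----
  0011  (3)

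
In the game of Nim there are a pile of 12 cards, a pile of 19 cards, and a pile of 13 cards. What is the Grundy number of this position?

In binary:
  01100  (12)
  10011  (19)
  01101  (13)
  -----
  10010  (18)

18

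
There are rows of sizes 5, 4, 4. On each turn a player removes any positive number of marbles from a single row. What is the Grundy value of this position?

Write each in binary and XOR column by column:
  101  (5)
  100  (4)
  100  (4)
  ---
  101  (5)

5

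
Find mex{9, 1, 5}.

0

0 is not in the set, so the mex is 0.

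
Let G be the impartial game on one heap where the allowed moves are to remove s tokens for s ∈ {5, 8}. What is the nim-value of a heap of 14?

Build the Grundy sequence with g(k) = mex{g(k−s) : s ∈ {5, 8}, s ≤ k}:
g(0) = mex{} = 0
g(1) = mex{} = 0
g(2) = mex{} = 0
g(3) = mex{} = 0
g(4) = mex{} = 0
g(5) = mex{0} = 1
g(6) = mex{0} = 1
g(7) = mex{0} = 1
g(8) = mex{0} = 1
g(9) = mex{0} = 1
g(10) = mex{0,1} = 2
g(11) = mex{0,1} = 2
g(12) = mex{0,1} = 2
g(13) = mex{1} = 0
g(14) = mex{1} = 0
So g(14) = 0.

0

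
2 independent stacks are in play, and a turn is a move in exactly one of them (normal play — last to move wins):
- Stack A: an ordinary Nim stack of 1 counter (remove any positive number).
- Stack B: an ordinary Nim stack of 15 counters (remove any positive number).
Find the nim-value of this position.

Stack A is a plain Nim stack of size 1, so its Grundy value is 1.
Stack B is a plain Nim stack of size 15, so its Grundy value is 15.
By the Sprague-Grundy theorem, the Grundy value of a sum of independent games is the XOR of the component values.
Combined value = 1 ⊕ 15 = 14.

14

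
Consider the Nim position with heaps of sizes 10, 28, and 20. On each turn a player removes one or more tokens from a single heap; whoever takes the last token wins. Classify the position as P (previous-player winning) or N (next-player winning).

Nim-sum: 10 ^ 28 ^ 20 = 2.
The nim-sum is 2 ≠ 0, so this is an N-position: the player to move can win.

N-position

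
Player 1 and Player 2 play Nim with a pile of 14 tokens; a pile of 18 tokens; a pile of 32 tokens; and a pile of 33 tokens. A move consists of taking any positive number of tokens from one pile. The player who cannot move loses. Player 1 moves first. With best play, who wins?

In binary:
  001110  (14)
  010010  (18)
  100000  (32)
  100001  (33)
  ------
  011101  (29)
The nim-sum is 29 ≠ 0, so this is an N-position: the player to move can win; Player 1 has a winning move.

Player 1 wins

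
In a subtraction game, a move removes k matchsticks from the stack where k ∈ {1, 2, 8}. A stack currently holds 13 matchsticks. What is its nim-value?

Compute g(0), g(1), … for moves {1, 2, 8}:
k:     0  1  2  3  4  5  6  7  8  9 10 11 12 13
g(k):  0  1  2  0  1  2  0  1  2  0  1  2  0  1
So g(13) = 1.

1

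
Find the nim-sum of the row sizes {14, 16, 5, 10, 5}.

20

Write each in binary and XOR column by column:
  01110  (14)
  10000  (16)
  00101  (5)
  01010  (10)
  00101  (5)
  -----
  10100  (20)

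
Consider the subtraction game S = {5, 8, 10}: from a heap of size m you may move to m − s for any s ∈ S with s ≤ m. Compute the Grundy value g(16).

Grundy values for subtraction set {5, 8, 10}:
k:     0  1  2  3  4  5  6  7  8  9 10 11 12 13 14 15 16
g(k):  0  0  0  0  0  1  1  1  1  1  2  2  2  2  2  0  0
So g(16) = 0.

0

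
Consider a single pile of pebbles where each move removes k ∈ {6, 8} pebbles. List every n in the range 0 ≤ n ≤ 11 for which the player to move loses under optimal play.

0, 1, 2, 3, 4, 5

Grundy values for subtraction set {6, 8}:
g(0) = mex{} = 0
g(1) = mex{} = 0
g(2) = mex{} = 0
g(3) = mex{} = 0
g(4) = mex{} = 0
g(5) = mex{} = 0
g(6) = mex{0} = 1
g(7) = mex{0} = 1
g(8) = mex{0} = 1
g(9) = mex{0} = 1
g(10) = mex{0} = 1
g(11) = mex{0} = 1
The P-positions (g = 0) in 0..11 are 0, 1, 2, 3, 4, 5.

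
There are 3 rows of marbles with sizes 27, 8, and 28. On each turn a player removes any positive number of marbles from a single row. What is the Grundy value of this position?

Bitwise XOR of the heap sizes:
  11011  (27)
  01000  (8)
  11100  (28)
  -----
  01111  (15)

15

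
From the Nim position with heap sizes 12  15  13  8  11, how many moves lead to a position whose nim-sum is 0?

5

Nim-sum: 12 ^ 15 ^ 13 ^ 8 ^ 11 = 13.
The overall nim-sum is X = 13. A heap of size p has a winning move iff p XOR X < p (reduce it to p XOR X).
  12: 12 XOR 13 = 1 < 12 — winning move (to 1).
  15: 15 XOR 13 = 2 < 15 — winning move (to 2).
  13: 13 XOR 13 = 0 < 13 — winning move (to 0).
  8: 8 XOR 13 = 5 < 8 — winning move (to 5).
  11: 11 XOR 13 = 6 < 11 — winning move (to 6).
That gives 5 winning moves.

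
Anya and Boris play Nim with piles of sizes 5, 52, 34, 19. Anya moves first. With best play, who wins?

Boris wins

In binary:
  000101  (5)
  110100  (52)
  100010  (34)
  010011  (19)
  ------
  000000  (0)
The nim-sum is 0, so this is a P-position: the player to move is in a losing position under optimal play; Anya is about to move from it and so loses — Boris wins.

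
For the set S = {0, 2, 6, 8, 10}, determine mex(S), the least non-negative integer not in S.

1

0 is in the set but 1 is not, so the mex is 1.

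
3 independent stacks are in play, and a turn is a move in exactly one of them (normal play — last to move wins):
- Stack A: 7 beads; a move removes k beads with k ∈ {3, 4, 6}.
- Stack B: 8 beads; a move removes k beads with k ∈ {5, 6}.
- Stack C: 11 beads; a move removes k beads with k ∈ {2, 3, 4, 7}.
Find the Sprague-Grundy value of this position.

3

Grundy values for stack A (subtraction set {3, 4, 6}):
k:     0  1  2  3  4  5  6  7
g(k):  0  0  0  1  1  1  2  2
So g(7) = 2.
Grundy values for stack B (subtraction set {5, 6}):
g(0) = mex{} = 0
g(1) = mex{} = 0
g(2) = mex{} = 0
g(3) = mex{} = 0
g(4) = mex{} = 0
g(5) = mex{0} = 1
g(6) = mex{0} = 1
g(7) = mex{0} = 1
g(8) = mex{0} = 1
So g(8) = 1.
Grundy values for stack C (subtraction set {2, 3, 4, 7}):
k:     0  1  2  3  4  5  6  7  8  9 10 11
g(k):  0  0  1  1  2  2  0  3  1  4  2  0
So g(11) = 0.
The value of a disjunctive sum is the nim-sum of the parts.
Combined value = 2 XOR 1 XOR 0 = 3.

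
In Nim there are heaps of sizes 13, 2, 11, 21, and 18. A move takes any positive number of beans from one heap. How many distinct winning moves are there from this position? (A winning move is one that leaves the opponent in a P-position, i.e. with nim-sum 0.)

3

Compute the nim-sum pairwise:
13 XOR 2 = 15
15 XOR 11 = 4
4 XOR 21 = 17
17 XOR 18 = 3
The overall nim-sum is X = 3. A heap of size p has a winning move iff p XOR X < p (reduce it to p XOR X).
  13: 13 XOR 3 = 14 ≥ 13 — no move.
  2: 2 XOR 3 = 1 < 2 — winning move (to 1).
  11: 11 XOR 3 = 8 < 11 — winning move (to 8).
  21: 21 XOR 3 = 22 ≥ 21 — no move.
  18: 18 XOR 3 = 17 < 18 — winning move (to 17).
That gives 3 winning moves.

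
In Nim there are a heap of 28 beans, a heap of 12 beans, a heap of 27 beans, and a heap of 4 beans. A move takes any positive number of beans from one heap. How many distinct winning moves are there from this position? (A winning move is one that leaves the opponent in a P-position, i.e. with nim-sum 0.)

Nim-sum: 28 XOR 12 XOR 27 XOR 4 = 15.
The overall nim-sum is X = 15. A heap of size p has a winning move iff p XOR X < p (reduce it to p XOR X).
  28: 28 XOR 15 = 19 < 28 — winning move (to 19).
  12: 12 XOR 15 = 3 < 12 — winning move (to 3).
  27: 27 XOR 15 = 20 < 27 — winning move (to 20).
  4: 4 XOR 15 = 11 ≥ 4 — no move.
That gives 3 winning moves.

3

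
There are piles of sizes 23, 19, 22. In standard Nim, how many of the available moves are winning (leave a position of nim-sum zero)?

3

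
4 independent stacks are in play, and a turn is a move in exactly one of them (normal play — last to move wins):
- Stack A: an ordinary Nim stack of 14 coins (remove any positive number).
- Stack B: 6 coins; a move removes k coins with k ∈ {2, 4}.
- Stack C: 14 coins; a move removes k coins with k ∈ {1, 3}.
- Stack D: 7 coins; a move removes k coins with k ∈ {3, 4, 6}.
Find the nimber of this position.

12

Stack A is a plain Nim stack of size 14, so its Grundy value is 14.
Grundy values for stack B (subtraction set {2, 4}):
k:     0  1  2  3  4  5  6
g(k):  0  0  1  1  2  2  0
So g(6) = 0.
Grundy values for stack C (subtraction set {1, 3}):
g(0) = mex{} = 0
g(1) = mex{0} = 1
g(2) = mex{1} = 0
g(3) = mex{0} = 1
g(4) = mex{1} = 0
g(5) = mex{0} = 1
g(6) = mex{1} = 0
g(7) = mex{0} = 1
g(8) = mex{1} = 0
g(9) = mex{0} = 1
g(10) = mex{1} = 0
g(11) = mex{0} = 1
g(12) = mex{1} = 0
g(13) = mex{0} = 1
g(14) = mex{1} = 0
So g(14) = 0.
For stack D, compute g(0), g(1), … with moves {3, 4, 6}:
g(0) = mex{} = 0
g(1) = mex{} = 0
g(2) = mex{} = 0
g(3) = mex{0} = 1
g(4) = mex{0} = 1
g(5) = mex{0} = 1
g(6) = mex{0,1} = 2
g(7) = mex{0,1} = 2
So g(7) = 2.
By the Sprague-Grundy theorem, the Grundy value of a sum of independent games is the XOR of the component values.
Combined value = 14 XOR 0 XOR 0 XOR 2 = 12.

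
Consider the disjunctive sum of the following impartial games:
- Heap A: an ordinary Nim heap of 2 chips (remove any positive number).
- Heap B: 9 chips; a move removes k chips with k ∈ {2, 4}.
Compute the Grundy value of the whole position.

3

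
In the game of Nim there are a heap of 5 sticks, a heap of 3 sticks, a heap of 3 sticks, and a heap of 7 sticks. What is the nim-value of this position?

2

Write each in binary and XOR column by column:
  101  (5)
  011  (3)
  011  (3)
  111  (7)
  ---
  010  (2)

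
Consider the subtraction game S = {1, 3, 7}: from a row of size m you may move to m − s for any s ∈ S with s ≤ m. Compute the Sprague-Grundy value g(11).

Compute g(0), g(1), … for moves {1, 3, 7}:
g(0) = mex{} = 0
g(1) = mex{0} = 1
g(2) = mex{1} = 0
g(3) = mex{0} = 1
g(4) = mex{1} = 0
g(5) = mex{0} = 1
g(6) = mex{1} = 0
g(7) = mex{0} = 1
g(8) = mex{1} = 0
g(9) = mex{0} = 1
g(10) = mex{1} = 0
g(11) = mex{0} = 1
So g(11) = 1.

1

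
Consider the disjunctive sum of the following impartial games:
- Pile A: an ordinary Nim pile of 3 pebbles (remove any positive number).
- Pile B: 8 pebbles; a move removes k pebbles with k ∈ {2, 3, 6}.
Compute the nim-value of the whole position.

Pile A is a plain Nim pile of size 3, so its Grundy value is 3.
Build the Grundy sequence for pile B with g(k) = mex{g(k−s) : s ∈ {2, 3, 6}, s ≤ k}:
k:     0  1  2  3  4  5  6  7  8
g(k):  0  0  1  1  2  0  3  1  2
So g(8) = 2.
The value of a disjunctive sum is the nim-sum of the parts.
Combined value = 3 XOR 2 = 1.

1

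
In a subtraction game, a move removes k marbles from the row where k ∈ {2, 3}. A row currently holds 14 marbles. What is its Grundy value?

2

Build the Grundy sequence with g(k) = mex{g(k−s) : s ∈ {2, 3}, s ≤ k}:
g(0) = mex{} = 0
g(1) = mex{} = 0
g(2) = mex{0} = 1
g(3) = mex{0} = 1
g(4) = mex{0,1} = 2
g(5) = mex{1} = 0
g(6) = mex{1,2} = 0
g(7) = mex{0,2} = 1
g(8) = mex{0} = 1
g(9) = mex{0,1} = 2
g(10) = mex{1} = 0
g(11) = mex{1,2} = 0
g(12) = mex{0,2} = 1
g(13) = mex{0} = 1
g(14) = mex{0,1} = 2
So g(14) = 2.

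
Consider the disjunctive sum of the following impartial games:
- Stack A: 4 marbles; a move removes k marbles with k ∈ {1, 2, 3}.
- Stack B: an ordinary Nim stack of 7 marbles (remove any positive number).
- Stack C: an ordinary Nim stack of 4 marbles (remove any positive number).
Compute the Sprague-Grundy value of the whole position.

Grundy values for stack A (subtraction set {1, 2, 3}):
k:     0  1  2  3  4
g(k):  0  1  2  3  0
So g(4) = 0.
Stack B is a plain Nim stack of size 7, so its Grundy value is 7.
Stack C is a plain Nim stack of size 4, so its Grundy value is 4.
The value of a disjunctive sum is the nim-sum of the parts.
Combined value = 0 XOR 7 XOR 4 = 3.

3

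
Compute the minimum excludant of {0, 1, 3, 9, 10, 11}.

2

The values 0, 1 are all present; 2 is the first non-negative integer missing from the set.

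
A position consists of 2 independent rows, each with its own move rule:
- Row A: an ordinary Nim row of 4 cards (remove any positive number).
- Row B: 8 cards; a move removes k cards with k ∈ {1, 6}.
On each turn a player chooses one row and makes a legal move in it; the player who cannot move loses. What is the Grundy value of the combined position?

5

Row A is a plain Nim row of size 4, so its Grundy value is 4.
Build the Grundy sequence for row B with g(k) = mex{g(k−s) : s ∈ {1, 6}, s ≤ k}:
k:     0  1  2  3  4  5  6  7  8
g(k):  0  1  0  1  0  1  2  0  1
So g(8) = 1.
The value of a disjunctive sum is the nim-sum of the parts.
Combined value = 4 ⊕ 1 = 5.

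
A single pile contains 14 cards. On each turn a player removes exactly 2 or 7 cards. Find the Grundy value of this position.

Compute g(0), g(1), … for moves {2, 7}:
g(0) = mex{} = 0
g(1) = mex{} = 0
g(2) = mex{0} = 1
g(3) = mex{0} = 1
g(4) = mex{1} = 0
g(5) = mex{1} = 0
g(6) = mex{0} = 1
g(7) = mex{0} = 1
g(8) = mex{0,1} = 2
g(9) = mex{1} = 0
g(10) = mex{1,2} = 0
g(11) = mex{0} = 1
g(12) = mex{0} = 1
g(13) = mex{1} = 0
g(14) = mex{1} = 0
So g(14) = 0.

0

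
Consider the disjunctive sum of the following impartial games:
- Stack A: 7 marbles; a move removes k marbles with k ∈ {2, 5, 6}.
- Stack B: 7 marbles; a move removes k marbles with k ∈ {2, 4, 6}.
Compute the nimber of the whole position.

0

Grundy values for stack A (subtraction set {2, 5, 6}):
g(0) = mex{} = 0
g(1) = mex{} = 0
g(2) = mex{0} = 1
g(3) = mex{0} = 1
g(4) = mex{1} = 0
g(5) = mex{0,1} = 2
g(6) = mex{0} = 1
g(7) = mex{0,1,2} = 3
So g(7) = 3.
Build the Grundy sequence for stack B with g(k) = mex{g(k−s) : s ∈ {2, 4, 6}, s ≤ k}:
k:     0  1  2  3  4  5  6  7
g(k):  0  0  1  1  2  2  3  3
So g(7) = 3.
The value of a disjunctive sum is the nim-sum of the parts.
Combined value = 3 XOR 3 = 0.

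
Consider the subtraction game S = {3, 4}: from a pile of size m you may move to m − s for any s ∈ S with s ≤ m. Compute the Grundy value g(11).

1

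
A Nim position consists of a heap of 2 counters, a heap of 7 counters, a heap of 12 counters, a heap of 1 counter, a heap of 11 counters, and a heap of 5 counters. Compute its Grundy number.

6

Nim-sum: 2 ^ 7 ^ 12 ^ 1 ^ 11 ^ 5 = 6.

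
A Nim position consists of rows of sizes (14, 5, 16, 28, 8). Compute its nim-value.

15

Compute the nim-sum pairwise:
14 XOR 5 = 11
11 XOR 16 = 27
27 XOR 28 = 7
7 XOR 8 = 15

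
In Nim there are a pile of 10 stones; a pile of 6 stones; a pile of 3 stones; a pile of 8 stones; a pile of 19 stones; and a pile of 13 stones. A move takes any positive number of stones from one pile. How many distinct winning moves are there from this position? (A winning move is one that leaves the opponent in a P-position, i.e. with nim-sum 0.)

1

Compute the nim-sum pairwise:
10 ^ 6 = 12
12 ^ 3 = 15
15 ^ 8 = 7
7 ^ 19 = 20
20 ^ 13 = 25
The overall nim-sum is X = 25. A pile of size p has a winning move iff p XOR X < p (reduce it to p XOR X).
  10: 10 XOR 25 = 19 ≥ 10 — no move.
  6: 6 XOR 25 = 31 ≥ 6 — no move.
  3: 3 XOR 25 = 26 ≥ 3 — no move.
  8: 8 XOR 25 = 17 ≥ 8 — no move.
  19: 19 XOR 25 = 10 < 19 — winning move (to 10).
  13: 13 XOR 25 = 20 ≥ 13 — no move.
That gives 1 winning move.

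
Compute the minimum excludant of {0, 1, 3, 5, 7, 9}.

2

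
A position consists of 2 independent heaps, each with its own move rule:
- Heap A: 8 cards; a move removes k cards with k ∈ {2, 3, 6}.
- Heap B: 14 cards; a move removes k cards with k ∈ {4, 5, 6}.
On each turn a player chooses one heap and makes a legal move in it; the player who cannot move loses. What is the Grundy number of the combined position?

3

Build the Grundy sequence for heap A with g(k) = mex{g(k−s) : s ∈ {2, 3, 6}, s ≤ k}:
k:     0  1  2  3  4  5  6  7  8
g(k):  0  0  1  1  2  0  3  1  2
So g(8) = 2.
Grundy values for heap B (subtraction set {4, 5, 6}):
g(0) = mex{} = 0
g(1) = mex{} = 0
g(2) = mex{} = 0
g(3) = mex{} = 0
g(4) = mex{0} = 1
g(5) = mex{0} = 1
g(6) = mex{0} = 1
g(7) = mex{0} = 1
g(8) = mex{0,1} = 2
g(9) = mex{0,1} = 2
g(10) = mex{1} = 0
g(11) = mex{1} = 0
g(12) = mex{1,2} = 0
g(13) = mex{1,2} = 0
g(14) = mex{0,2} = 1
So g(14) = 1.
The value of a disjunctive sum is the nim-sum of the parts.
Combined value = 2 ⊕ 1 = 3.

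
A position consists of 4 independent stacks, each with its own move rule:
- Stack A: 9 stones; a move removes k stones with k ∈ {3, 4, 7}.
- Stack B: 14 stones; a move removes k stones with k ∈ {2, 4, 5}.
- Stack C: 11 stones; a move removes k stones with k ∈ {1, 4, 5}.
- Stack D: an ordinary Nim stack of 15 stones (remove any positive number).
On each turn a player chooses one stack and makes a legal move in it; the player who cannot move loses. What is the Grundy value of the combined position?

Grundy values for stack A (subtraction set {3, 4, 7}):
g(0) = mex{} = 0
g(1) = mex{} = 0
g(2) = mex{} = 0
g(3) = mex{0} = 1
g(4) = mex{0} = 1
g(5) = mex{0} = 1
g(6) = mex{0,1} = 2
g(7) = mex{0,1} = 2
g(8) = mex{0,1} = 2
g(9) = mex{0,1,2} = 3
So g(9) = 3.
For stack B, compute g(0), g(1), … with moves {2, 4, 5}:
k:     0  1  2  3  4  5  6  7  8  9 10 11 12 13 14
g(k):  0  0  1  1  2  2  3  0  0  1  1  2  2  3  0
So g(14) = 0.
Build the Grundy sequence for stack C with g(k) = mex{g(k−s) : s ∈ {1, 4, 5}, s ≤ k}:
g(0) = mex{} = 0
g(1) = mex{0} = 1
g(2) = mex{1} = 0
g(3) = mex{0} = 1
g(4) = mex{0,1} = 2
g(5) = mex{0,1,2} = 3
g(6) = mex{0,1,3} = 2
g(7) = mex{0,1,2} = 3
g(8) = mex{1,2,3} = 0
g(9) = mex{0,2,3} = 1
g(10) = mex{1,2,3} = 0
g(11) = mex{0,2,3} = 1
So g(11) = 1.
Stack D is a plain Nim stack of size 15, so its Grundy value is 15.
The value of a disjunctive sum is the nim-sum of the parts.
Combined value = 3 XOR 0 XOR 1 XOR 15 = 13.

13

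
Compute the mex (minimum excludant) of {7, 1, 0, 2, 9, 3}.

The values 0, 1, 2, 3 are all present; 4 is the first non-negative integer missing from the set.

4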